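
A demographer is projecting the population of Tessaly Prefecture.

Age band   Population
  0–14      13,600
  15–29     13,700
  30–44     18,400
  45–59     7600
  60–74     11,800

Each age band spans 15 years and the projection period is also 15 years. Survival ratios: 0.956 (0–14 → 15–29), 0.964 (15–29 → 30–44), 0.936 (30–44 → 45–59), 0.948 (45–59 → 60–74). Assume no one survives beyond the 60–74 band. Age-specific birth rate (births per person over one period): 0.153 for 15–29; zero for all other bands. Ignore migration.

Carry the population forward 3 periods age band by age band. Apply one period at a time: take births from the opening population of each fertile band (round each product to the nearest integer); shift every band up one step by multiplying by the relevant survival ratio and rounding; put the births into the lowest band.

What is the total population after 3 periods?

27591

(Groups numbered youngest = 1 to oldest = 5.)
Period 1:
Births: 13700 × 0.153 = 2096
Group 2: 13600 × 0.956 = 13002
Group 3: 13700 × 0.964 = 13207
Group 4: 18400 × 0.936 = 17222
Group 5: 7600 × 0.948 = 7205
→ [2096, 13002, 13207, 17222, 7205]
Period 2:
Births: 13002 × 0.153 = 1989
Group 2: 2096 × 0.956 = 2004
Group 3: 13002 × 0.964 = 12534
Group 4: 13207 × 0.936 = 12362
Group 5: 17222 × 0.948 = 16326
→ [1989, 2004, 12534, 12362, 16326]
Period 3:
Births: 2004 × 0.153 = 307
Group 2: 1989 × 0.956 = 1901
Group 3: 2004 × 0.964 = 1932
Group 4: 12534 × 0.936 = 11732
Group 5: 12362 × 0.948 = 11719
→ [307, 1901, 1932, 11732, 11719]
Total after period 3: 307 + 1901 + 1932 + 11732 + 11719 = 27591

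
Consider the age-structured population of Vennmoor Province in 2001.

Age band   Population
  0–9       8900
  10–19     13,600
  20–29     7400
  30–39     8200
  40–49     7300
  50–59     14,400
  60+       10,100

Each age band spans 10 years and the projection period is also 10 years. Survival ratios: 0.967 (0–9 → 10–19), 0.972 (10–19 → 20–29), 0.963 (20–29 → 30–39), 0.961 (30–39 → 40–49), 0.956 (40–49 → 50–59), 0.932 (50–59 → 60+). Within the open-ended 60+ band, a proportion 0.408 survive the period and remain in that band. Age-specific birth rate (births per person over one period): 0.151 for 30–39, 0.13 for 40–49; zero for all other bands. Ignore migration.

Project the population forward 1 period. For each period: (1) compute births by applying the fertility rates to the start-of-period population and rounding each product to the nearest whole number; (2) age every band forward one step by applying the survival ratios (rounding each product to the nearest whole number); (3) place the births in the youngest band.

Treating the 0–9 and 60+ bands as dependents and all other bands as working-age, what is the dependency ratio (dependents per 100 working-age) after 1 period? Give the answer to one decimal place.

After projecting period 1:
Births: 8200 × 0.151 = 1238 ; 7300 × 0.13 = 949 → total 2187
10–19: 8900 × 0.967 = 8606
20–29: 13600 × 0.972 = 13219
30–39: 7400 × 0.963 = 7126
40–49: 8200 × 0.961 = 7880
50–59: 7300 × 0.956 = 6979
60+: 14400 × 0.932 + 10100 × 0.408 = 13421 + 4121 = 17542
End of period: [2187, 8606, 13219, 7126, 7880, 6979, 17542]
Dependents (band 0–9 + band 60+) = 2187 + 17542 = 19729; working-age = 43810; ratio = 19729/43810 × 100 = 45.0

45.0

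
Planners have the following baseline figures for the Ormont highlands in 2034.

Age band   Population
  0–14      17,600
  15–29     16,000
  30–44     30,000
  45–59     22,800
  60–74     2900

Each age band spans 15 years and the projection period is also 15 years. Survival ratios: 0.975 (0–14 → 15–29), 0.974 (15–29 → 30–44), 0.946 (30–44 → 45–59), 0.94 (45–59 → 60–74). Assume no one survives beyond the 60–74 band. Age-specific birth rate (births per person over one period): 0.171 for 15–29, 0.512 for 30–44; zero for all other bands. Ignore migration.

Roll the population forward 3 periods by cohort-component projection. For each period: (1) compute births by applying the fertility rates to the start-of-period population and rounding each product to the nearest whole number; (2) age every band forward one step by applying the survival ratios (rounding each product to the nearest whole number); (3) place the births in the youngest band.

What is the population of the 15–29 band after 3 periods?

Period 1:
Births: 16000 × 0.171 = 2736, 30000 × 0.512 = 15360 ⇒ total 18096
15–29: 17600 × 0.975 = 17160
30–44: 16000 × 0.974 = 15584
45–59: 30000 × 0.946 = 28380
60–74: 22800 × 0.94 = 21432
Giving 18096 / 17160 / 15584 / 28380 / 21432.
Period 2:
Births: 17160 × 0.171 = 2934, 15584 × 0.512 = 7979 ⇒ total 10913
15–29: 18096 × 0.975 = 17644
30–44: 17160 × 0.974 = 16714
45–59: 15584 × 0.946 = 14742
60–74: 28380 × 0.94 = 26677
Giving 10913 / 17644 / 16714 / 14742 / 26677.
Period 3:
Births: 17644 × 0.171 = 3017, 16714 × 0.512 = 8558 ⇒ total 11575
15–29: 10913 × 0.975 = 10640
30–44: 17644 × 0.974 = 17185
45–59: 16714 × 0.946 = 15811
60–74: 14742 × 0.94 = 13857
Giving 11575 / 10640 / 17185 / 15811 / 13857.

10640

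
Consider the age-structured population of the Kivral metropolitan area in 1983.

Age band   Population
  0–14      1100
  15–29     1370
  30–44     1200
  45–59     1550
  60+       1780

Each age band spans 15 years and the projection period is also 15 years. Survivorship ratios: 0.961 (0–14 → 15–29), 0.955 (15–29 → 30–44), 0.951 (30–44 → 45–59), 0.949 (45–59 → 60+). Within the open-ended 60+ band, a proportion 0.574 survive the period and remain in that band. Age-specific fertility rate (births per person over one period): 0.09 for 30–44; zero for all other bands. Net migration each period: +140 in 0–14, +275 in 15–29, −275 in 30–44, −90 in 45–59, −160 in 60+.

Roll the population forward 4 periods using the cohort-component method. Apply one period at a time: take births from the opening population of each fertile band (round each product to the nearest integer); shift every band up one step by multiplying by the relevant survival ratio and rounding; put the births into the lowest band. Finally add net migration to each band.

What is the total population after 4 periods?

Period 1.
Births: 1200 * 0.09 = 108
15–29: 1100 * 0.961 = 1057
30–44: 1370 * 0.955 = 1308
45–59: 1200 * 0.951 = 1141
60+: 1550 * 0.949 + 1780 * 0.574 = 1471 + 1022 = 2493
Net migration: 0–14 + 140 → 248; 15–29 + 275 → 1332; 30–44 − 275 → 1033; 45–59 − 90 → 1051; 60+ − 160 → 2333
End of period: [248, 1332, 1033, 1051, 2333]
Period 2.
Births: 1033 * 0.09 = 93
15–29: 248 * 0.961 = 238
30–44: 1332 * 0.955 = 1272
45–59: 1033 * 0.951 = 982
60+: 1051 * 0.949 + 2333 * 0.574 = 997 + 1339 = 2336
Net migration: 0–14 + 140 → 233; 15–29 + 275 → 513; 30–44 − 275 → 997; 45–59 − 90 → 892; 60+ − 160 → 2176
End of period: [233, 513, 997, 892, 2176]
Period 3.
Births: 997 * 0.09 = 90
15–29: 233 * 0.961 = 224
30–44: 513 * 0.955 = 490
45–59: 997 * 0.951 = 948
60+: 892 * 0.949 + 2176 * 0.574 = 847 + 1249 = 2096
Net migration: 0–14 + 140 → 230; 15–29 + 275 → 499; 30–44 − 275 → 215; 45–59 − 90 → 858; 60+ − 160 → 1936
End of period: [230, 499, 215, 858, 1936]
Period 4.
Births: 215 * 0.09 = 19
15–29: 230 * 0.961 = 221
30–44: 499 * 0.955 = 477
45–59: 215 * 0.951 = 204
60+: 858 * 0.949 + 1936 * 0.574 = 814 + 1111 = 1925
Net migration: 0–14 + 140 → 159; 15–29 + 275 → 496; 30–44 − 275 → 202; 45–59 − 90 → 114; 60+ − 160 → 1765
End of period: [159, 496, 202, 114, 1765]
Total after period 4: 159 + 496 + 202 + 114 + 1765 = 2736

2736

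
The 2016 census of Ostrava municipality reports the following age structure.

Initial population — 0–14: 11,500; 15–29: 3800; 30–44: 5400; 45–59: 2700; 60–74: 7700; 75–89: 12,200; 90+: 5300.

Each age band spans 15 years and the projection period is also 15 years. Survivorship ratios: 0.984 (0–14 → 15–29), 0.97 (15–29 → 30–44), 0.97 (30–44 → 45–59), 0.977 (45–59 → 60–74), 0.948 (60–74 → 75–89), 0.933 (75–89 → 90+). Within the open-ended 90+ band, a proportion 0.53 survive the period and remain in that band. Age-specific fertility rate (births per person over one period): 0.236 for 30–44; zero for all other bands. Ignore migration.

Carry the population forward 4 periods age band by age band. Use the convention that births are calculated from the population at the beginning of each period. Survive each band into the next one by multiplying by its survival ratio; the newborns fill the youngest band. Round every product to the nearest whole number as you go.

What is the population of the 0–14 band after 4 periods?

Let band 1 be 0–14 through band 7 = 90+.
After projecting period 1:
Births: 5400 * 0.236 = 1274
Band 2: 11500 * 0.984 = 11316
Band 3: 3800 * 0.97 = 3686
Band 4: 5400 * 0.97 = 5238
Band 5: 2700 * 0.977 = 2638
Band 6: 7700 * 0.948 = 7300
Band 7: 12200 * 0.933 + 5300 * 0.53 = 11383 + 2809 = 14192
→ [1274, 11316, 3686, 5238, 2638, 7300, 14192]
After projecting period 2:
Births: 3686 * 0.236 = 870
Band 2: 1274 * 0.984 = 1254
Band 3: 11316 * 0.97 = 10977
Band 4: 3686 * 0.97 = 3575
Band 5: 5238 * 0.977 = 5118
Band 6: 2638 * 0.948 = 2501
Band 7: 7300 * 0.933 + 14192 * 0.53 = 6811 + 7522 = 14333
→ [870, 1254, 10977, 3575, 5118, 2501, 14333]
After projecting period 3:
Births: 10977 * 0.236 = 2591
Band 2: 870 * 0.984 = 856
Band 3: 1254 * 0.97 = 1216
Band 4: 10977 * 0.97 = 10648
Band 5: 3575 * 0.977 = 3493
Band 6: 5118 * 0.948 = 4852
Band 7: 2501 * 0.933 + 14333 * 0.53 = 2333 + 7596 = 9929
→ [2591, 856, 1216, 10648, 3493, 4852, 9929]
After projecting period 4:
Births: 1216 * 0.236 = 287
Band 2: 2591 * 0.984 = 2550
Band 3: 856 * 0.97 = 830
Band 4: 1216 * 0.97 = 1180
Band 5: 10648 * 0.977 = 10403
Band 6: 3493 * 0.948 = 3311
Band 7: 4852 * 0.933 + 9929 * 0.53 = 4527 + 5262 = 9789
→ [287, 2550, 830, 1180, 10403, 3311, 9789]

287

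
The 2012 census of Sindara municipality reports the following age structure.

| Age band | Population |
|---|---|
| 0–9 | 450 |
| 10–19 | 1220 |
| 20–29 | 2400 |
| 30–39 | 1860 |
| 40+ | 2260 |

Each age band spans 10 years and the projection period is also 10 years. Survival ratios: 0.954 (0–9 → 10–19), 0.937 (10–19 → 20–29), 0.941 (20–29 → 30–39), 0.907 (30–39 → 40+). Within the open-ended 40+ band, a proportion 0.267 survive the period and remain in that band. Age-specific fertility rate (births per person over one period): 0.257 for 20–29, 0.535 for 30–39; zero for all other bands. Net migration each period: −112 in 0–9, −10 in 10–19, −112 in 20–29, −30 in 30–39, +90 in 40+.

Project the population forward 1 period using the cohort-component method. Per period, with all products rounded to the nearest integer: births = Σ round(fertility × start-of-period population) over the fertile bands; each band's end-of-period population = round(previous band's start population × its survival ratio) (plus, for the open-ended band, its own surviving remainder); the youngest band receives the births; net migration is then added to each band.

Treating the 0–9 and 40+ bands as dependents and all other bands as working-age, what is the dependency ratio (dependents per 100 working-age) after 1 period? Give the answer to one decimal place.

Numbering the groups 1..5 from youngest to oldest:
Period 1:
Births: 2400 × 0.257 = 617, 1860 × 0.535 = 995 → 1612
Group 2: 450 × 0.954 = 429
Group 3: 1220 × 0.937 = 1143
Group 4: 2400 × 0.941 = 2258
Group 5: 1860 × 0.907 + 2260 × 0.267 = 1687 + 603 = 2290
Net migration: Group 1 − 112 → 1500; Group 2 − 10 → 419; Group 3 − 112 → 1031; Group 4 − 30 → 2228; Group 5 + 90 → 2380
End of period: [1500, 419, 1031, 2228, 2380]
Dependents (band 0–9 + band 40+) = 1500 + 2380 = 3880; working-age = 3678; ratio = 3880/3678 × 100 = 105.5

105.5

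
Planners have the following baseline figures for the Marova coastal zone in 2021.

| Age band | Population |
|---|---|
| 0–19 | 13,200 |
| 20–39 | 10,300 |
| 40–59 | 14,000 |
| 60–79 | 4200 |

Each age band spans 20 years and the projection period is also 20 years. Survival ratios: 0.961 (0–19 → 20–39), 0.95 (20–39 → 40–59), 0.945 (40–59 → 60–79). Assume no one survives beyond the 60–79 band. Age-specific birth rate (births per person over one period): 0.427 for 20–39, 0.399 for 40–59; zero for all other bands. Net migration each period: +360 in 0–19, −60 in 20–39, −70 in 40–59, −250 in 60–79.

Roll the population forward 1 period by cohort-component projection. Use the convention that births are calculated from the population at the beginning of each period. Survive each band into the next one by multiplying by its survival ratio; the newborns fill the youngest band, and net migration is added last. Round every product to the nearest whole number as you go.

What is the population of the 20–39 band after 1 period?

(Groups numbered youngest = 1 to oldest = 4.)
Period 1:
Births: 10300 * 0.427 = 4398 ; 14000 * 0.399 = 5586 ⇒ total 9984
Group 2: 13200 * 0.961 = 12685
Group 3: 10300 * 0.95 = 9785
Group 4: 14000 * 0.945 = 13230
Net migration: Group 1 + 360 → 10344; Group 2 − 60 → 12625; Group 3 − 70 → 9715; Group 4 − 250 → 12980
Giving 10344 / 12625 / 9715 / 12980.

12625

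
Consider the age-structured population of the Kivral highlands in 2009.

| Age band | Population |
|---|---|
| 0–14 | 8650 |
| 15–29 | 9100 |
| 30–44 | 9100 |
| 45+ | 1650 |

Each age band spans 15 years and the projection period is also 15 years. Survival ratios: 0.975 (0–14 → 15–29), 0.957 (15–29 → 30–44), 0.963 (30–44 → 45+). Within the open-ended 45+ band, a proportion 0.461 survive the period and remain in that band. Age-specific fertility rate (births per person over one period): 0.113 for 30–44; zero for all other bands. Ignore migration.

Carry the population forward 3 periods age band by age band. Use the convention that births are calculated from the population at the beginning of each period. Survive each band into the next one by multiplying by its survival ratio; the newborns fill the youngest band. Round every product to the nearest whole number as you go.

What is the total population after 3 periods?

Call the groups 1 to 4, youngest first.
Period 1.
Births: 9100 × 0.113 = 1028
Group 2: 8650 × 0.975 = 8434
Group 3: 9100 × 0.957 = 8709
Group 4: 9100 × 0.963 + 1650 × 0.461 = 8763 + 761 = 9524
Population now: 0–14=1028, 15–29=8434, 30–44=8709, 45+=9524
Period 2.
Births: 8709 × 0.113 = 984
Group 2: 1028 × 0.975 = 1002
Group 3: 8434 × 0.957 = 8071
Group 4: 8709 × 0.963 + 9524 × 0.461 = 8387 + 4391 = 12778
Population now: 0–14=984, 15–29=1002, 30–44=8071, 45+=12778
Period 3.
Births: 8071 × 0.113 = 912
Group 2: 984 × 0.975 = 959
Group 3: 1002 × 0.957 = 959
Group 4: 8071 × 0.963 + 12778 × 0.461 = 7772 + 5891 = 13663
Population now: 0–14=912, 15–29=959, 30–44=959, 45+=13663
Total after period 3: 912 + 959 + 959 + 13663 = 16493

16493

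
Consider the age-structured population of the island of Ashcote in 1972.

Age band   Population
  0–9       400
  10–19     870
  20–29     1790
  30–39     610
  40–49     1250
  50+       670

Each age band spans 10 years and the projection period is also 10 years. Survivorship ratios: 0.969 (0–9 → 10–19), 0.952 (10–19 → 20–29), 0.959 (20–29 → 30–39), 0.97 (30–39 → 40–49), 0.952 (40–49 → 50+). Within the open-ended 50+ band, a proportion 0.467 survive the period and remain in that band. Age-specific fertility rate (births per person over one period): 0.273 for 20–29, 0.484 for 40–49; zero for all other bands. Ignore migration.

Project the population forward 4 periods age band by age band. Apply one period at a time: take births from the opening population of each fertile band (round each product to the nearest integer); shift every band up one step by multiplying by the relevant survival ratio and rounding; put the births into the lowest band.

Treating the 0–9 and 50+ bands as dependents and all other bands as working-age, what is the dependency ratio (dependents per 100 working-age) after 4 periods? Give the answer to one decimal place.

Call the bands 1 to 6, youngest first.
Period 1:
Births: 1790 × 0.273 = 489  |  1250 × 0.484 = 605 → 1094
Band 2: 400 × 0.969 = 388
Band 3: 870 × 0.952 = 828
Band 4: 1790 × 0.959 = 1717
Band 5: 610 × 0.97 = 592
Band 6: 1250 × 0.952 + 670 × 0.467 = 1190 + 313 = 1503
End of period: [1094, 388, 828, 1717, 592, 1503]
Period 2:
Births: 828 × 0.273 = 226  |  592 × 0.484 = 287 → 513
Band 2: 1094 × 0.969 = 1060
Band 3: 388 × 0.952 = 369
Band 4: 828 × 0.959 = 794
Band 5: 1717 × 0.97 = 1665
Band 6: 592 × 0.952 + 1503 × 0.467 = 564 + 702 = 1266
End of period: [513, 1060, 369, 794, 1665, 1266]
Period 3:
Births: 369 × 0.273 = 101  |  1665 × 0.484 = 806 → 907
Band 2: 513 × 0.969 = 497
Band 3: 1060 × 0.952 = 1009
Band 4: 369 × 0.959 = 354
Band 5: 794 × 0.97 = 770
Band 6: 1665 × 0.952 + 1266 × 0.467 = 1585 + 591 = 2176
End of period: [907, 497, 1009, 354, 770, 2176]
Period 4:
Births: 1009 × 0.273 = 275  |  770 × 0.484 = 373 → 648
Band 2: 907 × 0.969 = 879
Band 3: 497 × 0.952 = 473
Band 4: 1009 × 0.959 = 968
Band 5: 354 × 0.97 = 343
Band 6: 770 × 0.952 + 2176 × 0.467 = 733 + 1016 = 1749
End of period: [648, 879, 473, 968, 343, 1749]
Dependents (band 0–9 + band 50+) = 648 + 1749 = 2397; working-age = 2663; ratio = 2397/2663 × 100 = 90.0

90.0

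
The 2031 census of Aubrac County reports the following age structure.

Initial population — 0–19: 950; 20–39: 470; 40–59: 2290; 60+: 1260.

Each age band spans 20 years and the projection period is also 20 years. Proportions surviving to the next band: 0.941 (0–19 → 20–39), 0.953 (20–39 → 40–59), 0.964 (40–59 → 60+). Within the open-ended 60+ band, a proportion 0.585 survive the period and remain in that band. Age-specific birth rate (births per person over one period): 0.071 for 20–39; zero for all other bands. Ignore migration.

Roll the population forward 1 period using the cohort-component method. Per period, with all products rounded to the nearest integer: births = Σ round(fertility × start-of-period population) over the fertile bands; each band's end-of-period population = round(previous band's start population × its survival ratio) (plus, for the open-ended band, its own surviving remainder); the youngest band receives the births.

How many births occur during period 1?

33

Let group 1 be 0–19 through group 4 = 60+.
Period 1.
Births: 470 × 0.071 = 33
Group 2: 950 × 0.941 = 894
Group 3: 470 × 0.953 = 448
Group 4: 2290 × 0.964 + 1260 × 0.585 = 2208 + 737 = 2945
End of period: [33, 894, 448, 2945]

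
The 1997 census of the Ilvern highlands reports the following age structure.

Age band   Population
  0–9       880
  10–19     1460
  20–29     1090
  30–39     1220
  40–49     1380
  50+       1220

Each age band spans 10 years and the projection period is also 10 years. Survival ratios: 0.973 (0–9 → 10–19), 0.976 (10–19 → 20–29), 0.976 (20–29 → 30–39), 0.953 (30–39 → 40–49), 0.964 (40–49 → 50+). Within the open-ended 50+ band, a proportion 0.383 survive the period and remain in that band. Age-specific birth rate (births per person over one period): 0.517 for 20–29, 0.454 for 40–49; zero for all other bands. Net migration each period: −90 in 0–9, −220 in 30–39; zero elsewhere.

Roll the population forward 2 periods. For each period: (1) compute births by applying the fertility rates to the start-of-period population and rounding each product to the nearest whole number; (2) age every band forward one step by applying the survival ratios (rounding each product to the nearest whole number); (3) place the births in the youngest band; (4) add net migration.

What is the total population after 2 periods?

Let band 1 be 0–9 through band 6 = 50+.
Period 1.
Births: 1090 × 0.517 = 564 ; 1380 × 0.454 = 627 → total 1191
Band 2: 880 × 0.973 = 856
Band 3: 1460 × 0.976 = 1425
Band 4: 1090 × 0.976 = 1064
Band 5: 1220 × 0.953 = 1163
Band 6: 1380 × 0.964 + 1220 × 0.383 = 1330 + 467 = 1797
Net migration: Band 1 − 90 → 1101; Band 4 − 220 → 844
→ [1101, 856, 1425, 844, 1163, 1797]
Period 2.
Births: 1425 × 0.517 = 737 ; 1163 × 0.454 = 528 → total 1265
Band 2: 1101 × 0.973 = 1071
Band 3: 856 × 0.976 = 835
Band 4: 1425 × 0.976 = 1391
Band 5: 844 × 0.953 = 804
Band 6: 1163 × 0.964 + 1797 × 0.383 = 1121 + 688 = 1809
Net migration: Band 1 − 90 → 1175; Band 4 − 220 → 1171
→ [1175, 1071, 835, 1171, 804, 1809]
Total after period 2: 1175 + 1071 + 835 + 1171 + 804 + 1809 = 6865

6865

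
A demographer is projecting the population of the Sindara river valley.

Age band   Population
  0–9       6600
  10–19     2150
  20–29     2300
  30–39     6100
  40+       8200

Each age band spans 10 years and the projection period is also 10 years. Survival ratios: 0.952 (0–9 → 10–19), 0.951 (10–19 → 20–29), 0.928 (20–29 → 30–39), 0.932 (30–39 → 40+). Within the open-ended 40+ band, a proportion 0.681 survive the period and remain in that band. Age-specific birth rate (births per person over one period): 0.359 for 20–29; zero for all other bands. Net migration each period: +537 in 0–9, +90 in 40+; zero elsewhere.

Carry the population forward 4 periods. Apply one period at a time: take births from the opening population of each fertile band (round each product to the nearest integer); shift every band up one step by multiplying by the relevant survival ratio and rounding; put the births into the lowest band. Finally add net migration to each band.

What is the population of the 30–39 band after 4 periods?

1145

After projecting period 1:
Births: 2300 × 0.359 = 826
10–19: 6600 × 0.952 = 6283
20–29: 2150 × 0.951 = 2045
30–39: 2300 × 0.928 = 2134
40+: 6100 × 0.932 + 8200 × 0.681 = 5685 + 5584 = 11269
Net migration: 0–9 + 537 → 1363; 40+ + 90 → 11359
Population now: 0–9=1363, 10–19=6283, 20–29=2045, 30–39=2134, 40+=11359
After projecting period 2:
Births: 2045 × 0.359 = 734
10–19: 1363 × 0.952 = 1298
20–29: 6283 × 0.951 = 5975
30–39: 2045 × 0.928 = 1898
40+: 2134 × 0.932 + 11359 × 0.681 = 1989 + 7735 = 9724
Net migration: 0–9 + 537 → 1271; 40+ + 90 → 9814
Population now: 0–9=1271, 10–19=1298, 20–29=5975, 30–39=1898, 40+=9814
After projecting period 3:
Births: 5975 × 0.359 = 2145
10–19: 1271 × 0.952 = 1210
20–29: 1298 × 0.951 = 1234
30–39: 5975 × 0.928 = 5545
40+: 1898 × 0.932 + 9814 × 0.681 = 1769 + 6683 = 8452
Net migration: 0–9 + 537 → 2682; 40+ + 90 → 8542
Population now: 0–9=2682, 10–19=1210, 20–29=1234, 30–39=5545, 40+=8542
After projecting period 4:
Births: 1234 × 0.359 = 443
10–19: 2682 × 0.952 = 2553
20–29: 1210 × 0.951 = 1151
30–39: 1234 × 0.928 = 1145
40+: 5545 × 0.932 + 8542 × 0.681 = 5168 + 5817 = 10985
Net migration: 0–9 + 537 → 980; 40+ + 90 → 11075
Population now: 0–9=980, 10–19=2553, 20–29=1151, 30–39=1145, 40+=11075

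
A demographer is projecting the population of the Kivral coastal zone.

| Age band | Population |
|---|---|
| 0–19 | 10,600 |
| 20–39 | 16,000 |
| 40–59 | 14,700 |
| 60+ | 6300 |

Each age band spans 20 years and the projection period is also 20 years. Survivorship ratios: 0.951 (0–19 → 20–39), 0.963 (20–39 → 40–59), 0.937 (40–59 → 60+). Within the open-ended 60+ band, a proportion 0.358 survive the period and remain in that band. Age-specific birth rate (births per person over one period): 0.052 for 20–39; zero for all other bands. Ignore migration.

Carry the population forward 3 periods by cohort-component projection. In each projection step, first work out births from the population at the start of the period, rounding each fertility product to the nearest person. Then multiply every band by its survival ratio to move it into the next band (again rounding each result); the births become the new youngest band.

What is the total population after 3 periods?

Call the groups 1 to 4, youngest first.
— Period 1 —
Births: 16000 × 0.052 = 832
Group 2: 10600 × 0.951 = 10081
Group 3: 16000 × 0.963 = 15408
Group 4: 14700 × 0.937 + 6300 × 0.358 = 13774 + 2255 = 16029
Giving 832 / 10081 / 15408 / 16029.
— Period 2 —
Births: 10081 × 0.052 = 524
Group 2: 832 × 0.951 = 791
Group 3: 10081 × 0.963 = 9708
Group 4: 15408 × 0.937 + 16029 × 0.358 = 14437 + 5738 = 20175
Giving 524 / 791 / 9708 / 20175.
— Period 3 —
Births: 791 × 0.052 = 41
Group 2: 524 × 0.951 = 498
Group 3: 791 × 0.963 = 762
Group 4: 9708 × 0.937 + 20175 × 0.358 = 9096 + 7223 = 16319
Giving 41 / 498 / 762 / 16319.
Total after period 3: 41 + 498 + 762 + 16319 = 17620

17620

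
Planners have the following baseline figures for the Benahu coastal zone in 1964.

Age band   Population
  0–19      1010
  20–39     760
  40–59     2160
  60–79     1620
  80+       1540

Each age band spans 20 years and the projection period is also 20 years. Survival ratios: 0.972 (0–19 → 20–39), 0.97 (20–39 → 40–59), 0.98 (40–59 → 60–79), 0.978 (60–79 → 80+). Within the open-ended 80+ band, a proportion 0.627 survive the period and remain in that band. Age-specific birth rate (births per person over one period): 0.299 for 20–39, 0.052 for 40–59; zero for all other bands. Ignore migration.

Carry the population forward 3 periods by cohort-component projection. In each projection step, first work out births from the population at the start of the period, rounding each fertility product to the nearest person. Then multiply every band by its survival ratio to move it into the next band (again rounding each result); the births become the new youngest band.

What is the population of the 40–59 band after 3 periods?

320

Call the bands 1 to 5, youngest first.
— Period 1 —
Births: 760 × 0.299 = 227 ; 2160 × 0.052 = 112 → 339
Band 2: 1010 × 0.972 = 982
Band 3: 760 × 0.97 = 737
Band 4: 2160 × 0.98 = 2117
Band 5: 1620 × 0.978 + 1540 × 0.627 = 1584 + 966 = 2550
Population now: 0–19=339, 20–39=982, 40–59=737, 60–79=2117, 80+=2550
— Period 2 —
Births: 982 × 0.299 = 294 ; 737 × 0.052 = 38 → 332
Band 2: 339 × 0.972 = 330
Band 3: 982 × 0.97 = 953
Band 4: 737 × 0.98 = 722
Band 5: 2117 × 0.978 + 2550 × 0.627 = 2070 + 1599 = 3669
Population now: 0–19=332, 20–39=330, 40–59=953, 60–79=722, 80+=3669
— Period 3 —
Births: 330 × 0.299 = 99 ; 953 × 0.052 = 50 → 149
Band 2: 332 × 0.972 = 323
Band 3: 330 × 0.97 = 320
Band 4: 953 × 0.98 = 934
Band 5: 722 × 0.978 + 3669 × 0.627 = 706 + 2300 = 3006
Population now: 0–19=149, 20–39=323, 40–59=320, 60–79=934, 80+=3006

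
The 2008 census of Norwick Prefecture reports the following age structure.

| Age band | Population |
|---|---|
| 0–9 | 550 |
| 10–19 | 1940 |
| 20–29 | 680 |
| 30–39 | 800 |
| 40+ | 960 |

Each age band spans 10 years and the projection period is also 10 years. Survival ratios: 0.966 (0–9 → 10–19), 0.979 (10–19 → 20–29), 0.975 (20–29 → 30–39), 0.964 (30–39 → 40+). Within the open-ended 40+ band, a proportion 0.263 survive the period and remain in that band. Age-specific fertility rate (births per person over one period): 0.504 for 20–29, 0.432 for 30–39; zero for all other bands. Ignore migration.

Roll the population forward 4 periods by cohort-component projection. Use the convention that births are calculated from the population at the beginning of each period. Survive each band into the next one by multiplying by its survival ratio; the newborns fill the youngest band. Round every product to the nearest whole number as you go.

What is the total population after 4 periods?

4407

Let group 1 be 0–9 through group 5 = 40+.
— Period 1 —
Births: 680 × 0.504 = 343, 800 × 0.432 = 346 ⇒ total 689
Group 2: 550 × 0.966 = 531
Group 3: 1940 × 0.979 = 1899
Group 4: 680 × 0.975 = 663
Group 5: 800 × 0.964 + 960 × 0.263 = 771 + 252 = 1023
Giving 689 / 531 / 1899 / 663 / 1023.
— Period 2 —
Births: 1899 × 0.504 = 957, 663 × 0.432 = 286 ⇒ total 1243
Group 2: 689 × 0.966 = 666
Group 3: 531 × 0.979 = 520
Group 4: 1899 × 0.975 = 1852
Group 5: 663 × 0.964 + 1023 × 0.263 = 639 + 269 = 908
Giving 1243 / 666 / 520 / 1852 / 908.
— Period 3 —
Births: 520 × 0.504 = 262, 1852 × 0.432 = 800 ⇒ total 1062
Group 2: 1243 × 0.966 = 1201
Group 3: 666 × 0.979 = 652
Group 4: 520 × 0.975 = 507
Group 5: 1852 × 0.964 + 908 × 0.263 = 1785 + 239 = 2024
Giving 1062 / 1201 / 652 / 507 / 2024.
— Period 4 —
Births: 652 × 0.504 = 329, 507 × 0.432 = 219 ⇒ total 548
Group 2: 1062 × 0.966 = 1026
Group 3: 1201 × 0.979 = 1176
Group 4: 652 × 0.975 = 636
Group 5: 507 × 0.964 + 2024 × 0.263 = 489 + 532 = 1021
Giving 548 / 1026 / 1176 / 636 / 1021.
Total after period 4: 548 + 1026 + 1176 + 636 + 1021 = 4407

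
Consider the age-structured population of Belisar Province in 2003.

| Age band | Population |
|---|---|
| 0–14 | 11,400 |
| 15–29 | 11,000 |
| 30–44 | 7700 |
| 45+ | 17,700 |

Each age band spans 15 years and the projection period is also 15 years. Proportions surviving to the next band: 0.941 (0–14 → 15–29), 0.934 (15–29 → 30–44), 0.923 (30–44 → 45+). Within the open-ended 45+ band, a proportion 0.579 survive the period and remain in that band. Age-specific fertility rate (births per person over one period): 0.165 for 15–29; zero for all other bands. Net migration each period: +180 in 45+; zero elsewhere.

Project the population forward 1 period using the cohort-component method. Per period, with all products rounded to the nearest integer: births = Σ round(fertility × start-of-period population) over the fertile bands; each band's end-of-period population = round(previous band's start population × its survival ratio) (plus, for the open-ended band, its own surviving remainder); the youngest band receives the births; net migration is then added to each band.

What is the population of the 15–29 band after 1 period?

10727

(Bands numbered youngest = 1 to oldest = 4.)
Period 1:
Births: 11000 * 0.165 = 1815
Band 2: 11400 * 0.941 = 10727
Band 3: 11000 * 0.934 = 10274
Band 4: 7700 * 0.923 + 17700 * 0.579 = 7107 + 10248 = 17355
Net migration: Band 4 + 180 → 17535
End of period: [1815, 10727, 10274, 17535]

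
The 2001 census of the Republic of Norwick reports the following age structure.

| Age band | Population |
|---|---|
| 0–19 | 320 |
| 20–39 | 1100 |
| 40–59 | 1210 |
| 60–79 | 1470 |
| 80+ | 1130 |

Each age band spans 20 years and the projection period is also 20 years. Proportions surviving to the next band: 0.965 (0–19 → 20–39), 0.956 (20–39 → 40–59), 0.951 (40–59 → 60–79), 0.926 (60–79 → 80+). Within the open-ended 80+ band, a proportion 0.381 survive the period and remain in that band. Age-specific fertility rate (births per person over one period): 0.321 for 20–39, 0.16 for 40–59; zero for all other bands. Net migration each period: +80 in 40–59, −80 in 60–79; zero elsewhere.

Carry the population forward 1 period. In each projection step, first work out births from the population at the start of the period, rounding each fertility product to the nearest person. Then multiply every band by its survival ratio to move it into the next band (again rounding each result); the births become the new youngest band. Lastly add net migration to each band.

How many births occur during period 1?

Period 1.
Births: 1100 * 0.321 = 353 ; 1210 * 0.16 = 194 → 547
20–39: 320 * 0.965 = 309
40–59: 1100 * 0.956 = 1052
60–79: 1210 * 0.951 = 1151
80+: 1470 * 0.926 + 1130 * 0.381 = 1361 + 431 = 1792
Net migration: 40–59 + 80 → 1132; 60–79 − 80 → 1071
Population now: 0–19=547, 20–39=309, 40–59=1132, 60–79=1071, 80+=1792

547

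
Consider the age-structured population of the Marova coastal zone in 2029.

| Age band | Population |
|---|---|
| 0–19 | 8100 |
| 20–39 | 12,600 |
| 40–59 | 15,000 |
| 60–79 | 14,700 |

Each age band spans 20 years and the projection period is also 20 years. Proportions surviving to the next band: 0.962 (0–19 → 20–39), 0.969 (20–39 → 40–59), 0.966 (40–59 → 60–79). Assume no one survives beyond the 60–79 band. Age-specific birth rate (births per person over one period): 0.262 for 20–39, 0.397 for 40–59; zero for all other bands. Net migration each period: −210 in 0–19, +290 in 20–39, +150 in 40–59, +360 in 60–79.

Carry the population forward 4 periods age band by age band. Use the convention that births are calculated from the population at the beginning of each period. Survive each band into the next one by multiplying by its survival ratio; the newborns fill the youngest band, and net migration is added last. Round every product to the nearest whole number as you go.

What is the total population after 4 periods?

26209

Period 1.
Births: 12600 × 0.262 = 3301 ; 15000 × 0.397 = 5955 → total 9256
20–39: 8100 × 0.962 = 7792
40–59: 12600 × 0.969 = 12209
60–79: 15000 × 0.966 = 14490
Net migration: 0–19 − 210 → 9046; 20–39 + 290 → 8082; 40–59 + 150 → 12359; 60–79 + 360 → 14850
End of period: [9046, 8082, 12359, 14850]
Period 2.
Births: 8082 × 0.262 = 2117 ; 12359 × 0.397 = 4907 → total 7024
20–39: 9046 × 0.962 = 8702
40–59: 8082 × 0.969 = 7831
60–79: 12359 × 0.966 = 11939
Net migration: 0–19 − 210 → 6814; 20–39 + 290 → 8992; 40–59 + 150 → 7981; 60–79 + 360 → 12299
End of period: [6814, 8992, 7981, 12299]
Period 3.
Births: 8992 × 0.262 = 2356 ; 7981 × 0.397 = 3168 → total 5524
20–39: 6814 × 0.962 = 6555
40–59: 8992 × 0.969 = 8713
60–79: 7981 × 0.966 = 7710
Net migration: 0–19 − 210 → 5314; 20–39 + 290 → 6845; 40–59 + 150 → 8863; 60–79 + 360 → 8070
End of period: [5314, 6845, 8863, 8070]
Period 4.
Births: 6845 × 0.262 = 1793 ; 8863 × 0.397 = 3519 → total 5312
20–39: 5314 × 0.962 = 5112
40–59: 6845 × 0.969 = 6633
60–79: 8863 × 0.966 = 8562
Net migration: 0–19 − 210 → 5102; 20–39 + 290 → 5402; 40–59 + 150 → 6783; 60–79 + 360 → 8922
End of period: [5102, 5402, 6783, 8922]
Total after period 4: 5102 + 5402 + 6783 + 8922 = 26209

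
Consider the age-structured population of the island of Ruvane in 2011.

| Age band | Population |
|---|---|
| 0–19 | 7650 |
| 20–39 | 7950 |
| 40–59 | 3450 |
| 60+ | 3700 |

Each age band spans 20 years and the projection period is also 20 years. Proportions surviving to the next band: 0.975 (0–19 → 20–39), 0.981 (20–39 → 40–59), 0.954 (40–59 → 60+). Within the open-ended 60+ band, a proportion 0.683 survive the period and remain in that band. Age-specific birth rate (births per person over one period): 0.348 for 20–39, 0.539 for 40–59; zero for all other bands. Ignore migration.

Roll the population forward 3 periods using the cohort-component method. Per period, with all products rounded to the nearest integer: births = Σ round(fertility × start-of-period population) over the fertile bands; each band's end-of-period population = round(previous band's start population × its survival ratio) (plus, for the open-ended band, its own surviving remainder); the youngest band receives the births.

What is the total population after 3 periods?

After projecting period 1:
Births: 7950 × 0.348 = 2767 ; 3450 × 0.539 = 1860 ⇒ total 4627
20–39: 7650 × 0.975 = 7459
40–59: 7950 × 0.981 = 7799
60+: 3450 × 0.954 + 3700 × 0.683 = 3291 + 2527 = 5818
Population now: 0–19=4627, 20–39=7459, 40–59=7799, 60+=5818
After projecting period 2:
Births: 7459 × 0.348 = 2596 ; 7799 × 0.539 = 4204 ⇒ total 6800
20–39: 4627 × 0.975 = 4511
40–59: 7459 × 0.981 = 7317
60+: 7799 × 0.954 + 5818 × 0.683 = 7440 + 3974 = 11414
Population now: 0–19=6800, 20–39=4511, 40–59=7317, 60+=11414
After projecting period 3:
Births: 4511 × 0.348 = 1570 ; 7317 × 0.539 = 3944 ⇒ total 5514
20–39: 6800 × 0.975 = 6630
40–59: 4511 × 0.981 = 4425
60+: 7317 × 0.954 + 11414 × 0.683 = 6980 + 7796 = 14776
Population now: 0–19=5514, 20–39=6630, 40–59=4425, 60+=14776
Total after period 3: 5514 + 6630 + 4425 + 14776 = 31345

31345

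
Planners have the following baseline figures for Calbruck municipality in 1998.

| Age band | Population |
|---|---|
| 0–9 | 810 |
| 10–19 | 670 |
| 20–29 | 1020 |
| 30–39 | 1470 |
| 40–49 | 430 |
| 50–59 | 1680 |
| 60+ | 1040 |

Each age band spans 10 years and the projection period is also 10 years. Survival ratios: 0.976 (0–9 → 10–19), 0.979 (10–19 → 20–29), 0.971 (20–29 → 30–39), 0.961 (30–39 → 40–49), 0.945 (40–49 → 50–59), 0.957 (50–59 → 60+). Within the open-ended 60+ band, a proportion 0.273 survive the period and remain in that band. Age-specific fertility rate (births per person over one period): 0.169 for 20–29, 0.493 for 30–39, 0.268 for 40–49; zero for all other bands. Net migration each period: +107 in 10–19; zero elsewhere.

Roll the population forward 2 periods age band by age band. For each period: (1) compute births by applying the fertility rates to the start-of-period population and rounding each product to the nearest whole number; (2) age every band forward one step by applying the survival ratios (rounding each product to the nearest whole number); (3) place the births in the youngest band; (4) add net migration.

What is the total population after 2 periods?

Period 1.
Births: 1020 × 0.169 = 172  |  1470 × 0.493 = 725  |  430 × 0.268 = 115 ⇒ total 1012
10–19: 810 × 0.976 = 791
20–29: 670 × 0.979 = 656
30–39: 1020 × 0.971 = 990
40–49: 1470 × 0.961 = 1413
50–59: 430 × 0.945 = 406
60+: 1680 × 0.957 + 1040 × 0.273 = 1608 + 284 = 1892
Net migration: 10–19 + 107 → 898
→ [1012, 898, 656, 990, 1413, 406, 1892]
Period 2.
Births: 656 × 0.169 = 111  |  990 × 0.493 = 488  |  1413 × 0.268 = 379 ⇒ total 978
10–19: 1012 × 0.976 = 988
20–29: 898 × 0.979 = 879
30–39: 656 × 0.971 = 637
40–49: 990 × 0.961 = 951
50–59: 1413 × 0.945 = 1335
60+: 406 × 0.957 + 1892 × 0.273 = 389 + 517 = 906
Net migration: 10–19 + 107 → 1095
→ [978, 1095, 879, 637, 951, 1335, 906]
Total after period 2: 978 + 1095 + 879 + 637 + 951 + 1335 + 906 = 6781

6781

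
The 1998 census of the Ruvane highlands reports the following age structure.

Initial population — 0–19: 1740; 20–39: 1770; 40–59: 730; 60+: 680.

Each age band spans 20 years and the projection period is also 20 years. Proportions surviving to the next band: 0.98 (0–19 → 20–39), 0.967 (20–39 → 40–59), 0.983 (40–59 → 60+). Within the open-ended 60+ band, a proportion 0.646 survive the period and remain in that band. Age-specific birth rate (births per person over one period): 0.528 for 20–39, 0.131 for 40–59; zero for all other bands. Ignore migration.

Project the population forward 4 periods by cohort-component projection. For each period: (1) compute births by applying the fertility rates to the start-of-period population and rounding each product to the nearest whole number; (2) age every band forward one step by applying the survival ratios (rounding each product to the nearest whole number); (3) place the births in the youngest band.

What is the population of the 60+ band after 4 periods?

Period 1:
Births: 1770 × 0.528 = 935 ; 730 × 0.131 = 96 → 1031
20–39: 1740 × 0.98 = 1705
40–59: 1770 × 0.967 = 1712
60+: 730 × 0.983 + 680 × 0.646 = 718 + 439 = 1157
Population now: 0–19=1031, 20–39=1705, 40–59=1712, 60+=1157
Period 2:
Births: 1705 × 0.528 = 900 ; 1712 × 0.131 = 224 → 1124
20–39: 1031 × 0.98 = 1010
40–59: 1705 × 0.967 = 1649
60+: 1712 × 0.983 + 1157 × 0.646 = 1683 + 747 = 2430
Population now: 0–19=1124, 20–39=1010, 40–59=1649, 60+=2430
Period 3:
Births: 1010 × 0.528 = 533 ; 1649 × 0.131 = 216 → 749
20–39: 1124 × 0.98 = 1102
40–59: 1010 × 0.967 = 977
60+: 1649 × 0.983 + 2430 × 0.646 = 1621 + 1570 = 3191
Population now: 0–19=749, 20–39=1102, 40–59=977, 60+=3191
Period 4:
Births: 1102 × 0.528 = 582 ; 977 × 0.131 = 128 → 710
20–39: 749 × 0.98 = 734
40–59: 1102 × 0.967 = 1066
60+: 977 × 0.983 + 3191 × 0.646 = 960 + 2061 = 3021
Population now: 0–19=710, 20–39=734, 40–59=1066, 60+=3021

3021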